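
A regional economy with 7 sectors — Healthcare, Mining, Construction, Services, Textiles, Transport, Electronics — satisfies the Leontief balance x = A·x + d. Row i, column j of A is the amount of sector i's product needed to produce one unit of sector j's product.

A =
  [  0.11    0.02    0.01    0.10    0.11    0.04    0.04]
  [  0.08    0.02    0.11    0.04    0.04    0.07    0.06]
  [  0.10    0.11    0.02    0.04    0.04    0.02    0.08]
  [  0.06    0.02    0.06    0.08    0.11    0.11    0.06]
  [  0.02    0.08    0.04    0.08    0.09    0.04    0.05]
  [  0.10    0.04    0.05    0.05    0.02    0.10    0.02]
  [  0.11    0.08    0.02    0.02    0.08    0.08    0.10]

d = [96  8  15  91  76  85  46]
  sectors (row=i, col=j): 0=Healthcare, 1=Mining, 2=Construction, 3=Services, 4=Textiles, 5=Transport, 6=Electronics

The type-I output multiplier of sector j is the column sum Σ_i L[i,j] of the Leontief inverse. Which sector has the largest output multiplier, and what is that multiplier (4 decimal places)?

Form M = I − A:
  [  0.89   -0.02   -0.01   -0.10   -0.11   -0.04   -0.04]
  [ -0.08    0.98   -0.11   -0.04   -0.04   -0.07   -0.06]
  [ -0.10   -0.11    0.98   -0.04   -0.04   -0.02   -0.08]
  [ -0.06   -0.02   -0.06    0.92   -0.11   -0.11   -0.06]
  [ -0.02   -0.08   -0.04   -0.08    0.91   -0.04   -0.05]
  [ -0.10   -0.04   -0.05   -0.05   -0.02    0.90   -0.02]
  [ -0.11   -0.08   -0.02   -0.02   -0.08   -0.08    0.90]
Leontief inverse L = M⁻¹:
  [  1.1676    0.0560    0.0409    0.1529    0.1730    0.0907    0.0811]
  [  0.1442    1.0611    0.1375    0.0843    0.0919    0.1155    0.1027]
  [  0.1618    0.1437    1.0531    0.0842    0.0946    0.0672    0.1227]
  [  0.1295    0.0664    0.0961    1.1347    0.1731    0.1690    0.1077]
  [  0.0738    0.1165    0.0742    0.1223    1.1409    0.0877    0.0911]
  [  0.1580    0.0704    0.0774    0.0928    0.0667    1.1444    0.0539]
  [  0.1826    0.1224    0.0562    0.0724    0.1426    0.1361    1.1482]
Total output x = L · d:
  x_0 = 1.1676·96 + 0.0560·8 + 0.0409·15 + 0.1529·91 + 0.1730·76 + 0.0907·85 + 0.0811·46 = 151.6558
  x_1 = 0.1442·96 + 1.0611·8 + 0.1375·15 + 0.0843·91 + 0.0919·76 + 0.1155·85 + 0.1027·46 = 53.5907
  x_2 = 0.1618·96 + 0.1437·8 + 1.0531·15 + 0.0842·91 + 0.0946·76 + 0.0672·85 + 0.1227·46 = 58.6809
  x_3 = 0.1295·96 + 0.0664·8 + 0.0961·15 + 1.1347·91 + 0.1731·76 + 0.1690·85 + 0.1077·46 = 150.1390
  x_4 = 0.0738·96 + 0.1165·8 + 0.0742·15 + 0.1223·91 + 1.1409·76 + 0.0877·85 + 0.0911·46 = 118.6192
  x_5 = 0.1580·96 + 0.0704·8 + 0.0774·15 + 0.0928·91 + 0.0667·76 + 1.1444·85 + 0.0539·46 = 130.1621
  x_6 = 0.1826·96 + 0.1224·8 + 0.0562·15 + 0.0724·91 + 0.1426·76 + 0.1361·85 + 1.1482·46 = 101.1648
Output multipliers (column sums of L):
  Healthcare: 2.0176
  Mining: 1.6365
  Construction: 1.5355
  Services: 1.7434
  Textiles: 1.8829
  Transport: 1.8107
  Electronics: 1.7074

Healthcare (2.0176)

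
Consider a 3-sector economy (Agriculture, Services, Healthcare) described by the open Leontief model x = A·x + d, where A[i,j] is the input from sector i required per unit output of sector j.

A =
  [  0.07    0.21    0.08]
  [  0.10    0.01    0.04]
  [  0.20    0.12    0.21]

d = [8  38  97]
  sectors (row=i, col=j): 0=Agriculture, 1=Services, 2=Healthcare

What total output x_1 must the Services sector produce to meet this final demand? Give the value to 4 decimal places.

47.0923

Form M = I − A:
  [  0.93   -0.21   -0.08]
  [ -0.10    0.99   -0.04]
  [ -0.20   -0.12    0.79]
Leontief inverse L = M⁻¹:
  [  1.1301    0.2552    0.1274]
  [  0.1265    1.0449    0.0657]
  [  0.3053    0.2233    1.3080]
Total output x = L · d:
  x_0 = 1.1301·8 + 0.2552·38 + 0.1274·97 = 31.0904
  x_1 = 0.1265·8 + 1.0449·38 + 0.0657·97 = 47.0923
  x_2 = 0.3053·8 + 0.2233·38 + 1.3080·97 = 137.8091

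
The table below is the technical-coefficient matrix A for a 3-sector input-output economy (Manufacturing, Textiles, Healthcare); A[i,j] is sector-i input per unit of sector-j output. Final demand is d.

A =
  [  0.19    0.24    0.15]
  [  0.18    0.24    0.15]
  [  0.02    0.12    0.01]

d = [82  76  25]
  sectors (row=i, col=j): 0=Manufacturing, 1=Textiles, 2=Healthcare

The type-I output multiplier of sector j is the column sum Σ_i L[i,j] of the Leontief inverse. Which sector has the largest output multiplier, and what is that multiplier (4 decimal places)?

Form M = I − A:
  [  0.81   -0.24   -0.15]
  [ -0.18    0.76   -0.15]
  [ -0.02   -0.12    0.99]
Leontief inverse L = M⁻¹:
  [  1.3454    0.4683    0.2748]
  [  0.3320    1.4636    0.2720]
  [  0.0674    0.1869    1.0486]
Total output x = L · d:
  x_0 = 1.3454·82 + 0.4683·76 + 0.2748·25 = 152.7810
  x_1 = 0.3320·82 + 1.4636·76 + 0.2720·25 = 145.2531
  x_2 = 0.0674·82 + 0.1869·76 + 1.0486·25 = 45.9455
Output multipliers (column sums of L):
  Manufacturing: 1.7448
  Textiles: 2.1187
  Healthcare: 1.5955

Textiles (2.1187)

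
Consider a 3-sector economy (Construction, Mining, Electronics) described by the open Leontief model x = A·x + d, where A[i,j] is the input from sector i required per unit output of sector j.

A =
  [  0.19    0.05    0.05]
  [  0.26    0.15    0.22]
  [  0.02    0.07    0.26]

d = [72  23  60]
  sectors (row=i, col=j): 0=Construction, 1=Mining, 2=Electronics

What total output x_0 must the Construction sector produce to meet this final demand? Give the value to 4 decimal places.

Form M = I − A:
  [  0.81   -0.05   -0.05]
  [ -0.26    0.85   -0.22]
  [ -0.02   -0.07    0.74]
Leontief inverse L = M⁻¹:
  [  1.2641    0.0834    0.1102]
  [  0.4054    1.2328    0.3939]
  [  0.0725    0.1189    1.3916]
Total output x = L · d:
  x_0 = 1.2641·72 + 0.0834·23 + 0.1102·60 = 99.5449
  x_1 = 0.4054·72 + 1.2328·23 + 0.3939·60 = 81.1774
  x_2 = 0.0725·72 + 0.1189·23 + 1.3916·60 = 91.4504

99.5449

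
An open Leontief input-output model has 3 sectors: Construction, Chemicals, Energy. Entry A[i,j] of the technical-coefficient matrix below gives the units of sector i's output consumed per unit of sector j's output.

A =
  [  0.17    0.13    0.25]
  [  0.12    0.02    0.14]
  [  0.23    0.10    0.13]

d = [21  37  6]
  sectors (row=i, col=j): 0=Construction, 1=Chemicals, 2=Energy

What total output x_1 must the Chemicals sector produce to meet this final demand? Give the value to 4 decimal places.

45.7822

Form M = I − A:
  [  0.83   -0.13   -0.25]
  [ -0.12    0.98   -0.14]
  [ -0.23   -0.10    0.87]
Leontief inverse L = M⁻¹:
  [  1.3549    0.2231    0.4253]
  [  0.2207    1.0738    0.2362]
  [  0.3836    0.1824    1.2890]
Total output x = L · d:
  x_0 = 1.3549·21 + 0.2231·37 + 0.4253·6 = 39.2605
  x_1 = 0.2207·21 + 1.0738·37 + 0.2362·6 = 45.7822
  x_2 = 0.3836·21 + 0.1824·37 + 1.2890·6 = 22.5381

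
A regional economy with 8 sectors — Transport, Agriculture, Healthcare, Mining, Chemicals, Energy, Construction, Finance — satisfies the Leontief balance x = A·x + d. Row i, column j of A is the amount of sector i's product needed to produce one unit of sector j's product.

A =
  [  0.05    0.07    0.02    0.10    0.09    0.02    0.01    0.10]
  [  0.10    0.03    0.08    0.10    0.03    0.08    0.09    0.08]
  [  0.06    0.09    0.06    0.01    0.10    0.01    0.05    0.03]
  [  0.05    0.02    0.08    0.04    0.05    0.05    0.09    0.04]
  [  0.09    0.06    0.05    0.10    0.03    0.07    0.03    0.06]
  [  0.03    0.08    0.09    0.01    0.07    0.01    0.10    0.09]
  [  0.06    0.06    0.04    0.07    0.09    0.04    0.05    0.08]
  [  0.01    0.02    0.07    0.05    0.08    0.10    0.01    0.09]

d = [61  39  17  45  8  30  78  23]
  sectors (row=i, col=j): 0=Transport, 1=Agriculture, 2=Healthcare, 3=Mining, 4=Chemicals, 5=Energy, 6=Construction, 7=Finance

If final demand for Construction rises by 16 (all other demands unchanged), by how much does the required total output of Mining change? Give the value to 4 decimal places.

Form M = I − A:
  [  0.95   -0.07   -0.02   -0.10   -0.09   -0.02   -0.01   -0.10]
  [ -0.10    0.97   -0.08   -0.10   -0.03   -0.08   -0.09   -0.08]
  [ -0.06   -0.09    0.94   -0.01   -0.10   -0.01   -0.05   -0.03]
  [ -0.05   -0.02   -0.08    0.96   -0.05   -0.05   -0.09   -0.04]
  [ -0.09   -0.06   -0.05   -0.10    0.97   -0.07   -0.03   -0.06]
  [ -0.03   -0.08   -0.09   -0.01   -0.07    0.99   -0.10   -0.09]
  [ -0.06   -0.06   -0.04   -0.07   -0.09   -0.04    0.95   -0.08]
  [ -0.01   -0.02   -0.07   -0.05   -0.08   -0.10   -0.01    0.91]
Leontief inverse L = M⁻¹:
  [  1.0980    0.1105    0.0744    0.1547    0.1441    0.0683    0.0540    0.1606]
  [  0.1577    1.0890    0.1461    0.1629    0.1078    0.1304    0.1467    0.1579]
  [  0.1095    0.1325    1.1058    0.0639    0.1505    0.0502    0.0889    0.0857]
  [  0.0938    0.0645    0.1263    1.0858    0.1057    0.0855    0.1299    0.0947]
  [  0.1396    0.1076    0.1069    0.1541    1.0921    0.1135    0.0796    0.1253]
  [  0.0828    0.1283    0.1443    0.0668    0.1324    1.0577    0.1441    0.1541]
  [  0.1119    0.1070    0.0963    0.1279    0.1503    0.0880    1.0967    0.1455]
  [  0.0517    0.0636    0.1223    0.0922    0.1335    0.1394    0.0527    1.1455]
Total output x = L · d:
  x_0 = 1.0980·61 + 0.1105·39 + 0.0744·17 + 0.1547·45 + 0.1441·8 + 0.0683·30 + 0.0540·78 + 0.1606·23 = 90.6267
  x_1 = 0.1577·61 + 1.0890·39 + 0.1461·17 + 0.1629·45 + 0.1078·8 + 0.1304·30 + 0.1467·78 + 0.1579·23 = 81.7576
  x_2 = 0.1095·61 + 0.1325·39 + 1.1058·17 + 0.0639·45 + 0.1505·8 + 0.0502·30 + 0.0889·78 + 0.0857·23 = 45.1378
  x_3 = 0.0938·61 + 0.0645·39 + 0.1263·17 + 1.0858·45 + 0.1057·8 + 0.0855·30 + 0.1299·78 + 0.0947·23 = 74.9694
  x_4 = 0.1396·61 + 0.1076·39 + 0.1069·17 + 0.1541·45 + 1.0921·8 + 0.1135·30 + 0.0796·78 + 0.1253·23 = 42.7003
  x_5 = 0.0828·61 + 0.1283·39 + 0.1443·17 + 0.0668·45 + 0.1324·8 + 1.0577·30 + 0.1441·78 + 0.1541·23 = 63.0848
  x_6 = 0.1119·61 + 0.1070·39 + 0.0963·17 + 0.1279·45 + 0.1503·8 + 0.0880·30 + 1.0967·78 + 0.1455·23 = 111.1244
  x_7 = 0.0517·61 + 0.0636·39 + 0.1223·17 + 0.0922·45 + 0.1335·8 + 0.1394·30 + 0.0527·78 + 1.1455·23 = 47.5662
Δx_3 = L[3,6] · Δd_6 = 0.1299 · 16 = 2.0791

2.0791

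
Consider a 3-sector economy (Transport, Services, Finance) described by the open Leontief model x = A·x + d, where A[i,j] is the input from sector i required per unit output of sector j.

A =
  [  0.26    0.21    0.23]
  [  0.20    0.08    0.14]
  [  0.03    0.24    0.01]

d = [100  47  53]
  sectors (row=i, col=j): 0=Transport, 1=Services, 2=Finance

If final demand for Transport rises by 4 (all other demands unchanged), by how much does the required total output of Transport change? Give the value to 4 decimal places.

Form M = I − A:
  [  0.74   -0.21   -0.23]
  [ -0.20    0.92   -0.14]
  [ -0.03   -0.24    0.99]
Leontief inverse L = M⁻¹:
  [  1.4886    0.4465    0.4090]
  [  0.3431    1.2315    0.2539]
  [  0.1283    0.3121    1.0840]
Total output x = L · d:
  x_0 = 1.4886·100 + 0.4465·47 + 0.4090·53 = 191.5203
  x_1 = 0.3431·100 + 1.2315·47 + 0.2539·53 = 105.6491
  x_2 = 0.1283·100 + 0.3121·47 + 1.0840·53 = 84.9509
Δx_0 = L[0,0] · Δd_0 = 1.4886 · 4 = 5.9544

5.9544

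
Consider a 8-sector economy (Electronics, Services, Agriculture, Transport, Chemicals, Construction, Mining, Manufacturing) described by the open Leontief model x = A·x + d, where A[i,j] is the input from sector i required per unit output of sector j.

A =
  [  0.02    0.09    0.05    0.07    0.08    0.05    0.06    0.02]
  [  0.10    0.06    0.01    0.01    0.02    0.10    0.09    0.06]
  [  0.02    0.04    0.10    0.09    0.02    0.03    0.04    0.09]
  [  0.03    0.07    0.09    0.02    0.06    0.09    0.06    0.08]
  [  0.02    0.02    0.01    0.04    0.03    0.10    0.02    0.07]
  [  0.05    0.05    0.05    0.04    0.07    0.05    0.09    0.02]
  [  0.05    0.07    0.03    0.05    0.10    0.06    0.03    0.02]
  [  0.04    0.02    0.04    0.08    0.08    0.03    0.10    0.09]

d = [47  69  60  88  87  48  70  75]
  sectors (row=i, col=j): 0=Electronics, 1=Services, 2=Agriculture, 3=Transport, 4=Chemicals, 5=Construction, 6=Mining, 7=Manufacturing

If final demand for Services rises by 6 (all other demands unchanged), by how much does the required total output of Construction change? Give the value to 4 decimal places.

0.5315

Form M = I − A:
  [  0.98   -0.09   -0.05   -0.07   -0.08   -0.05   -0.06   -0.02]
  [ -0.10    0.94   -0.01   -0.01   -0.02   -0.10   -0.09   -0.06]
  [ -0.02   -0.04    0.90   -0.09   -0.02   -0.03   -0.04   -0.09]
  [ -0.03   -0.07   -0.09    0.98   -0.06   -0.09   -0.06   -0.08]
  [ -0.02   -0.02   -0.01   -0.04    0.97   -0.10   -0.02   -0.07]
  [ -0.05   -0.05   -0.05   -0.04   -0.07    0.95   -0.09   -0.02]
  [ -0.05   -0.07   -0.03   -0.05   -0.10   -0.06    0.97   -0.02]
  [ -0.04   -0.02   -0.04   -0.08   -0.08   -0.03   -0.10    0.91]
Leontief inverse L = M⁻¹:
  [  1.0542    0.1295    0.0838    0.1040    0.1213    0.1031    0.1057    0.0631]
  [  0.1352    1.1042    0.0427    0.0488    0.0710    0.1487    0.1408    0.0961]
  [  0.0506    0.0781    1.1419    0.1308    0.0635    0.0760    0.0883    0.1392]
  [  0.0674    0.1126    0.1303    1.0651    0.1093    0.1433    0.1148    0.1295]
  [  0.0430    0.0467    0.0351    0.0667    1.0640    0.1333    0.0571    0.0994]
  [  0.0804    0.0886    0.0821    0.0750    0.1123    1.0978    0.1314    0.0580]
  [  0.0800    0.1061    0.0598    0.0819    0.1383    0.1092    1.0723    0.0585]
  [  0.0727    0.0620    0.0786    0.1224    0.1317    0.0836    0.1489    1.1384]
Total output x = L · d:
  x_0 = 1.0542·47 + 0.1295·69 + 0.0838·60 + 0.1040·88 + 0.1213·87 + 0.1031·48 + 0.1057·70 + 0.0631·75 = 100.2954
  x_1 = 0.1352·47 + 1.1042·69 + 0.0427·60 + 0.0488·88 + 0.0710·87 + 0.1487·48 + 0.1408·70 + 0.0961·75 = 119.7752
  x_2 = 0.0506·47 + 0.0781·69 + 1.1419·60 + 0.1308·88 + 0.0635·87 + 0.0760·48 + 0.0883·70 + 0.1392·75 = 113.5912
  x_3 = 0.0674·47 + 0.1126·69 + 0.1303·60 + 1.0651·88 + 0.1093·87 + 0.1433·48 + 0.1148·70 + 0.1295·75 = 146.6080
  x_4 = 0.0430·47 + 0.0467·69 + 0.0351·60 + 0.0667·88 + 1.0640·87 + 0.1333·48 + 0.0571·70 + 0.0994·75 = 123.6381
  x_5 = 0.0804·47 + 0.0886·69 + 0.0821·60 + 0.0750·88 + 0.1123·87 + 1.0978·48 + 0.1314·70 + 0.0580·75 = 97.4364
  x_6 = 0.0800·47 + 0.1061·69 + 0.0598·60 + 0.0819·88 + 0.1383·87 + 0.1092·48 + 1.0723·70 + 0.0585·75 = 118.5941
  x_7 = 0.0727·47 + 0.0620·69 + 0.0786·60 + 0.1224·88 + 0.1317·87 + 0.0836·48 + 0.1489·70 + 1.1384·75 = 134.4540
Δx_5 = L[5,1] · Δd_1 = 0.0886 · 6 = 0.5315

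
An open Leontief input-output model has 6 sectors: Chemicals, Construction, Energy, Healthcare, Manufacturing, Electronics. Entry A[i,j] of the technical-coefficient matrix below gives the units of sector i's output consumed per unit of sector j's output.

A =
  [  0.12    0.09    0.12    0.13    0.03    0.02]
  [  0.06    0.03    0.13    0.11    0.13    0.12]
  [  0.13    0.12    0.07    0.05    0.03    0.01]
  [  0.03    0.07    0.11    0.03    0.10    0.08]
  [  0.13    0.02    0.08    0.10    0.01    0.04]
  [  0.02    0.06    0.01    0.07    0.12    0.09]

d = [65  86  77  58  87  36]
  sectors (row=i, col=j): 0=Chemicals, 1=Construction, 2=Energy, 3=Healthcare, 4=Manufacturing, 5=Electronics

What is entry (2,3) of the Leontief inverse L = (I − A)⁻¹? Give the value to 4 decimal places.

Form M = I − A:
  [  0.88   -0.09   -0.12   -0.13   -0.03   -0.02]
  [ -0.06    0.97   -0.13   -0.11   -0.13   -0.12]
  [ -0.13   -0.12    0.93   -0.05   -0.03   -0.01]
  [ -0.03   -0.07   -0.11    0.97   -0.10   -0.08]
  [ -0.13   -0.02   -0.08   -0.10    0.99   -0.04]
  [ -0.02   -0.06   -0.01   -0.07   -0.12    0.91]
Leontief inverse L = M⁻¹:
  [  1.2005    0.1585    0.2100    0.2044    0.0929    0.0716]
  [  0.1458    1.0993    0.2134    0.1880    0.1955    0.1756]
  [  0.1986    0.1738    1.1468    0.1178    0.0820    0.0538]
  [  0.0955    0.1194    0.1721    1.0903    0.1487    0.1221]
  [  0.1891    0.0730    0.1445    0.1552    1.0546    0.0754]
  [  0.0705    0.0967    0.0636    0.1225    0.1663    1.1320]
Total output x = L · d:
  x_0 = 1.2005·65 + 0.1585·86 + 0.2100·77 + 0.2044·58 + 0.0929·87 + 0.0716·36 = 130.3483
  x_1 = 0.1458·65 + 1.0993·86 + 0.2134·77 + 0.1880·58 + 0.1955·87 + 0.1756·36 = 154.6899
  x_2 = 0.1986·65 + 0.1738·86 + 1.1468·77 + 0.1178·58 + 0.0820·87 + 0.0538·36 = 132.0640
  x_3 = 0.0955·65 + 0.1194·86 + 0.1721·77 + 1.0903·58 + 0.1487·87 + 0.1221·36 = 110.3017
  x_4 = 0.1891·65 + 0.0730·86 + 0.1445·77 + 0.1552·58 + 1.0546·87 + 0.0754·36 = 133.1709
  x_5 = 0.0705·65 + 0.0967·86 + 0.0636·77 + 0.1225·58 + 0.1663·87 + 1.1320·36 = 80.1216

L[2,3] = 0.1178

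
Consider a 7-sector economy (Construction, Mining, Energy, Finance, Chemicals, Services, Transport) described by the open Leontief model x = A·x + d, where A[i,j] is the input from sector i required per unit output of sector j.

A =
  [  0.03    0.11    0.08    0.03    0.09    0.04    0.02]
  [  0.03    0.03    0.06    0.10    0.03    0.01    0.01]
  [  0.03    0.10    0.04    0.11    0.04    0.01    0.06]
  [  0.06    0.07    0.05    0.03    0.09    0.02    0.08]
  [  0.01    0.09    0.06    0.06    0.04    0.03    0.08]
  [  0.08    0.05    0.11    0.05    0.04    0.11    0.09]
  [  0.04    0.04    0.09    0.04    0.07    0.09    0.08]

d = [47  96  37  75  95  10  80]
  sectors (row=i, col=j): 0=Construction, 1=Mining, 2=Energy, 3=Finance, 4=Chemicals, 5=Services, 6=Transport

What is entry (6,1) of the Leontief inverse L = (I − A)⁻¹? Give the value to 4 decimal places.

L[6,1] = 0.0925

Form M = I − A:
  [  0.97   -0.11   -0.08   -0.03   -0.09   -0.04   -0.02]
  [ -0.03    0.97   -0.06   -0.10   -0.03   -0.01   -0.01]
  [ -0.03   -0.10    0.96   -0.11   -0.04   -0.01   -0.06]
  [ -0.06   -0.07   -0.05    0.97   -0.09   -0.02   -0.08]
  [ -0.01   -0.09   -0.06   -0.06    0.96   -0.03   -0.08]
  [ -0.08   -0.05   -0.11   -0.05   -0.04    0.89   -0.09]
  [ -0.04   -0.04   -0.09   -0.04   -0.07   -0.09    0.92]
Leontief inverse L = M⁻¹:
  [  1.0528    0.1541    0.1212    0.0752    0.1223    0.0619    0.0557]
  [  0.0474    1.0624    0.0866    0.1270    0.0568    0.0235    0.0365]
  [  0.0544    0.1410    1.0802    0.1491    0.0768    0.0318    0.0959]
  [  0.0827    0.1153    0.0941    1.0711    0.1262    0.0463    0.1178]
  [  0.0335    0.1285    0.1002    0.0996    1.0730    0.0542    0.1159]
  [  0.1173    0.1126    0.1736    0.1059    0.0902    1.1522    0.1449]
  [  0.0708    0.0925    0.1434    0.0879    0.1113    0.1257    1.1285]
Total output x = L · d:
  x_0 = 1.0528·47 + 0.1541·96 + 0.1212·37 + 0.0752·75 + 0.1223·95 + 0.0619·10 + 0.0557·80 = 91.0945
  x_1 = 0.0474·47 + 1.0624·96 + 0.0866·37 + 0.1270·75 + 0.0568·95 + 0.0235·10 + 0.0365·80 = 125.5061
  x_2 = 0.0544·47 + 0.1410·96 + 1.0802·37 + 0.1491·75 + 0.0768·95 + 0.0318·10 + 0.0959·80 = 82.5262
  x_3 = 0.0827·47 + 0.1153·96 + 0.0941·37 + 1.0711·75 + 0.1262·95 + 0.0463·10 + 0.1178·80 = 120.6563
  x_4 = 0.0335·47 + 0.1285·96 + 0.1002·37 + 0.0996·75 + 1.0730·95 + 0.0542·10 + 0.1159·80 = 136.8384
  x_5 = 0.1173·47 + 0.1126·96 + 0.1736·37 + 0.1059·75 + 0.0902·95 + 1.1522·10 + 0.1449·80 = 62.3659
  x_6 = 0.0708·47 + 0.0925·96 + 0.1434·37 + 0.0879·75 + 0.1113·95 + 0.1257·10 + 1.1285·80 = 126.2057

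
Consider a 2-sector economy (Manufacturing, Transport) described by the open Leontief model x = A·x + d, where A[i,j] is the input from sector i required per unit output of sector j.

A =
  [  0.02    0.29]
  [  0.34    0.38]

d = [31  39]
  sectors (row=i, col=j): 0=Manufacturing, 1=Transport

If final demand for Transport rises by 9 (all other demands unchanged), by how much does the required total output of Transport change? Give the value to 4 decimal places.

Form M = I − A:
  [  0.98   -0.29]
  [ -0.34    0.62]
Leontief inverse L = M⁻¹:
  [  1.2181    0.5697]
  [  0.6680    1.9253]
Total output x = L · d:
  x_0 = 1.2181·31 + 0.5697·39 = 59.9804
  x_1 = 0.6680·31 + 1.9253·39 = 95.7957
Δx_1 = L[1,1] · Δd_1 = 1.9253 · 9 = 17.3281

17.3281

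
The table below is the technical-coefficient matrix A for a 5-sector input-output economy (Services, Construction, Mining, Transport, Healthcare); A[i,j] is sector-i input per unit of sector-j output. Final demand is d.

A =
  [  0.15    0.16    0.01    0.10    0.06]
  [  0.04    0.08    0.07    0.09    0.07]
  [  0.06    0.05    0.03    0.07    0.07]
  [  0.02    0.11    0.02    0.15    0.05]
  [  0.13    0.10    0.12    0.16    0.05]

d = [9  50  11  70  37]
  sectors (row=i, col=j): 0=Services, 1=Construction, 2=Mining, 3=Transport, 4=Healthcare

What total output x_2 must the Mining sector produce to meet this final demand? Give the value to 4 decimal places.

29.9915

Form M = I − A:
  [  0.85   -0.16   -0.01   -0.10   -0.06]
  [ -0.04    0.92   -0.07   -0.09   -0.07]
  [ -0.06   -0.05    0.97   -0.07   -0.07]
  [ -0.02   -0.11   -0.02    0.85   -0.05]
  [ -0.13   -0.10   -0.12   -0.16    0.95]
Leontief inverse L = M⁻¹:
  [  1.2127    0.2484    0.0479    0.1934    0.1086]
  [  0.0801    1.1365    0.0990    0.1576    0.1044]
  [  0.0971    0.1000    1.0539    0.1272    0.0978]
  [  0.0527    0.1667    0.0480    1.2200    0.0834]
  [  0.1955    0.1943    0.1582    0.2646    1.1049]
Total output x = L · d:
  x_0 = 1.2127·9 + 0.2484·50 + 0.0479·11 + 0.1934·70 + 0.1086·37 = 41.4152
  x_1 = 0.0801·9 + 1.1365·50 + 0.0990·11 + 0.1576·70 + 0.1044·37 = 73.5250
  x_2 = 0.0971·9 + 0.1000·50 + 1.0539·11 + 0.1272·70 + 0.0978·37 = 29.9915
  x_3 = 0.0527·9 + 0.1667·50 + 0.0480·11 + 1.2200·70 + 0.0834·37 = 97.8197
  x_4 = 0.1955·9 + 0.1943·50 + 0.1582·11 + 0.2646·70 + 1.1049·37 = 72.6175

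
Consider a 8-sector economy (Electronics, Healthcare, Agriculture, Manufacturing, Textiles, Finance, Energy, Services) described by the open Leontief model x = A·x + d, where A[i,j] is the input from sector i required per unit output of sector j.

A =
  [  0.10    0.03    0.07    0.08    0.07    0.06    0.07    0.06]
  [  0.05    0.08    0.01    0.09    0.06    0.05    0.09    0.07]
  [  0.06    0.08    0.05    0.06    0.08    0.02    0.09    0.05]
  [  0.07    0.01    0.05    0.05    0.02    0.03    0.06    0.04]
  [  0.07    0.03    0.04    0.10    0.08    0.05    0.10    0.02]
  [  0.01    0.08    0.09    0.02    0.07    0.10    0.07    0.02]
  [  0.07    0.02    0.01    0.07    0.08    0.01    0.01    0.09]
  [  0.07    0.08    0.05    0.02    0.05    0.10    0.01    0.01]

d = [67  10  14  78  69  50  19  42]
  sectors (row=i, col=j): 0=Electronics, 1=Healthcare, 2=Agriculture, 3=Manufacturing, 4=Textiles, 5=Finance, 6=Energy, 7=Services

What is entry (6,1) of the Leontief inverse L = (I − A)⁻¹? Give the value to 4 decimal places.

Form M = I − A:
  [  0.90   -0.03   -0.07   -0.08   -0.07   -0.06   -0.07   -0.06]
  [ -0.05    0.92   -0.01   -0.09   -0.06   -0.05   -0.09   -0.07]
  [ -0.06   -0.08    0.95   -0.06   -0.08   -0.02   -0.09   -0.05]
  [ -0.07   -0.01   -0.05    0.95   -0.02   -0.03   -0.06   -0.04]
  [ -0.07   -0.03   -0.04   -0.10    0.92   -0.05   -0.10   -0.02]
  [ -0.01   -0.08   -0.09   -0.02   -0.07    0.90   -0.07   -0.02]
  [ -0.07   -0.02   -0.01   -0.07   -0.08   -0.01    0.99   -0.09]
  [ -0.07   -0.08   -0.05   -0.02   -0.05   -0.10   -0.01    0.99]
Leontief inverse L = M⁻¹:
  [  1.1637    0.0753    0.1167    0.1405    0.1320    0.1094    0.1304    0.1042]
  [  0.1064    1.1210    0.0485    0.1451    0.1142    0.0956    0.1421    0.1112]
  [  0.1181    0.1207    1.0868    0.1183    0.1362    0.0621    0.1444    0.0925]
  [  0.1096    0.0372    0.0782    1.0860    0.0576    0.0591    0.0947    0.0681]
  [  0.1271    0.0663    0.0795    0.1560    1.1348    0.0907    0.1534    0.0614]
  [  0.0579    0.1250    0.1273    0.0726    0.1262    1.1421    0.1255    0.0587]
  [  0.1145    0.0493    0.0413    0.1102    0.1190    0.0461    1.0495    0.1157]
  [  0.1125    0.1192    0.0859    0.0659    0.0979    0.1402    0.0609    1.0427]
Total output x = L · d:
  x_0 = 1.1637·67 + 0.0753·10 + 0.1167·14 + 0.1405·78 + 0.1320·69 + 0.1094·50 + 0.1304·19 + 0.1042·42 = 112.7444
  x_1 = 0.1064·67 + 1.1210·10 + 0.0485·14 + 0.1451·78 + 0.1142·69 + 0.0956·50 + 0.1421·19 + 0.1112·42 = 50.3656
  x_2 = 0.1181·67 + 0.1207·10 + 1.0868·14 + 0.1183·78 + 0.1362·69 + 0.0621·50 + 0.1444·19 + 0.0925·42 = 52.6902
  x_3 = 0.1096·67 + 0.0372·10 + 0.0782·14 + 1.0860·78 + 0.0576·69 + 0.0591·50 + 0.0947·19 + 0.0681·42 = 105.1089
  x_4 = 0.1271·67 + 0.0663·10 + 0.0795·14 + 0.1560·78 + 1.1348·69 + 0.0907·50 + 0.1534·19 + 0.0614·42 = 110.7870
  x_5 = 0.0579·67 + 0.1250·10 + 0.1273·14 + 0.0726·78 + 0.1262·69 + 1.1421·50 + 0.1255·19 + 0.0587·42 = 83.2412
  x_6 = 0.1145·67 + 0.0493·10 + 0.0413·14 + 0.1102·78 + 0.1190·69 + 0.0461·50 + 1.0495·19 + 0.1157·42 = 52.6465
  x_7 = 0.1125·67 + 0.1192·10 + 0.0859·14 + 0.0659·78 + 0.0979·69 + 0.1402·50 + 0.0609·19 + 1.0427·42 = 73.7858

L[6,1] = 0.0493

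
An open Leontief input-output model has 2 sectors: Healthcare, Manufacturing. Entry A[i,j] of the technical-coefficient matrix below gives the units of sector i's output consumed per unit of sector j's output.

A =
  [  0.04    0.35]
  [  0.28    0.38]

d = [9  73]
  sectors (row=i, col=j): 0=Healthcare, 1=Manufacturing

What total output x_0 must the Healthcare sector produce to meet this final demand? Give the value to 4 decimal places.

Form M = I − A:
  [  0.96   -0.35]
  [ -0.28    0.62]
Leontief inverse L = M⁻¹:
  [  1.2470    0.7039]
  [  0.5632    1.9308]
Total output x = L · d:
  x_0 = 1.2470·9 + 0.7039·73 = 62.6106
  x_1 = 0.5632·9 + 1.9308·73 = 146.0177

62.6106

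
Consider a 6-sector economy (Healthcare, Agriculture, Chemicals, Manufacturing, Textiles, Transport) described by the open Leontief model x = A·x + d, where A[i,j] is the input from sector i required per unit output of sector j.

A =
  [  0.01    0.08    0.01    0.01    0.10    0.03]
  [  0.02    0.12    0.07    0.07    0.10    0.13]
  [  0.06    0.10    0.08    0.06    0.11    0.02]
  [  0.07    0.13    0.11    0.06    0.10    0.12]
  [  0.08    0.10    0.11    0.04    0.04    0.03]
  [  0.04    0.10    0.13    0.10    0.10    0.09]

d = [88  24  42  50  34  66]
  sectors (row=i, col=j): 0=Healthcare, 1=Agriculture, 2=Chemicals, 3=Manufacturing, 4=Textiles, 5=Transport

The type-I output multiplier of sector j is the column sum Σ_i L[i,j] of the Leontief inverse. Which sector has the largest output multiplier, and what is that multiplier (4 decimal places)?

Form M = I − A:
  [  0.99   -0.08   -0.01   -0.01   -0.10   -0.03]
  [ -0.02    0.88   -0.07   -0.07   -0.10   -0.13]
  [ -0.06   -0.10    0.92   -0.06   -0.11   -0.02]
  [ -0.07   -0.13   -0.11    0.94   -0.10   -0.12]
  [ -0.08   -0.10   -0.11   -0.04    0.96   -0.03]
  [ -0.04   -0.10   -0.13   -0.10   -0.10    0.91]
Leontief inverse L = M⁻¹:
  [  1.0319    0.1276    0.0505    0.0362    0.1369    0.0626]
  [  0.0673    1.2249    0.1611    0.1320    0.1881    0.2043]
  [  0.0979    0.1832    1.1462    0.1034    0.1791    0.0741]
  [  0.1213    0.2462    0.2067    1.1263    0.2000    0.1988]
  [  0.1122    0.1761    0.1680    0.0806    1.1076    0.0797]
  [  0.0924    0.2128    0.2248    0.1635    0.1960    1.1653]
Total output x = L · d:
  x_0 = 1.0319·88 + 0.1276·24 + 0.0505·42 + 0.0362·50 + 0.1369·34 + 0.0626·66 = 106.5823
  x_1 = 0.0673·88 + 1.2249·24 + 0.1611·42 + 0.1320·50 + 0.1881·34 + 0.2043·66 = 68.5625
  x_2 = 0.0979·88 + 0.1832·24 + 1.1462·42 + 0.1034·50 + 0.1791·34 + 0.0741·66 = 77.3063
  x_3 = 0.1213·88 + 0.2462·24 + 0.2067·42 + 1.1263·50 + 0.2000·34 + 0.1988·66 = 101.5101
  x_4 = 0.1122·88 + 0.1761·24 + 0.1680·42 + 0.0806·50 + 1.1076·34 + 0.0797·66 = 68.1040
  x_5 = 0.0924·88 + 0.2128·24 + 0.2248·42 + 0.1635·50 + 0.1960·34 + 1.1653·66 = 114.4294
Output multipliers (column sums of L):
  Healthcare: 1.5230
  Agriculture: 2.1708
  Chemicals: 1.9573
  Manufacturing: 1.6419
  Textiles: 2.0077
  Transport: 1.7849

Agriculture (2.1708)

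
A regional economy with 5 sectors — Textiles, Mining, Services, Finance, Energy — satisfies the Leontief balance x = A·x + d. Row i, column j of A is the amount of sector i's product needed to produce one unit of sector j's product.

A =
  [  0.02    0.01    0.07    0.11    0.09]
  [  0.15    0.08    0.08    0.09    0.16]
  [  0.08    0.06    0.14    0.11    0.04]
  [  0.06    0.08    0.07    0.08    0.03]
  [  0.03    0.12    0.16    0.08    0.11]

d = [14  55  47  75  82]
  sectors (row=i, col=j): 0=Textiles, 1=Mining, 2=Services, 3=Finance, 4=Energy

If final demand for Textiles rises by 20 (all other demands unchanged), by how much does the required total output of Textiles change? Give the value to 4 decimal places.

21.0363

Form M = I − A:
  [  0.98   -0.01   -0.07   -0.11   -0.09]
  [ -0.15    0.92   -0.08   -0.09   -0.16]
  [ -0.08   -0.06    0.86   -0.11   -0.04]
  [ -0.06   -0.08   -0.07    0.92   -0.03]
  [ -0.03   -0.12   -0.16   -0.08    0.89]
Leontief inverse L = M⁻¹:
  [  1.0518    0.0498    0.1265    0.1567    0.1263]
  [  0.2092    1.1484    0.1836    0.1803    0.2419]
  [  0.1297    0.1085    1.2154    0.1795    0.0933]
  [  0.0998    0.1174    0.1251    1.1319    0.0750]
  [  0.0959    0.1866    0.2588    0.1636    1.1840]
Total output x = L · d:
  x_0 = 1.0518·14 + 0.0498·55 + 0.1265·47 + 0.1567·75 + 0.1263·82 = 45.5191
  x_1 = 0.2092·14 + 1.1484·55 + 0.1836·47 + 0.1803·75 + 0.2419·82 = 108.0861
  x_2 = 0.1297·14 + 0.1085·55 + 1.2154·47 + 0.1795·75 + 0.0933·82 = 86.0197
  x_3 = 0.0998·14 + 0.1174·55 + 0.1251·47 + 1.1319·75 + 0.0750·82 = 104.7752
  x_4 = 0.0959·14 + 0.1866·55 + 0.2588·47 + 0.1636·75 + 1.1840·82 = 133.1248
Δx_0 = L[0,0] · Δd_0 = 1.0518 · 20 = 21.0363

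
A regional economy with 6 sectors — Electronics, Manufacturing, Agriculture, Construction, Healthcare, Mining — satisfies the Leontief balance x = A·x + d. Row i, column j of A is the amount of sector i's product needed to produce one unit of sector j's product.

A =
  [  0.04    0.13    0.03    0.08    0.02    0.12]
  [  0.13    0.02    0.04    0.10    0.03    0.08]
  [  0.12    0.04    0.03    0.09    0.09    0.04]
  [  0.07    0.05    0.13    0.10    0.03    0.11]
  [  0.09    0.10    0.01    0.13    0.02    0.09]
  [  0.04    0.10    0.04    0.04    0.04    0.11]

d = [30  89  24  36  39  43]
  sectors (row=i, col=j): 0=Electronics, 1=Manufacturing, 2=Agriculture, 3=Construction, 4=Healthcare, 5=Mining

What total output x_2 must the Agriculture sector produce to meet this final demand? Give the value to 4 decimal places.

Form M = I − A:
  [  0.96   -0.13   -0.03   -0.08   -0.02   -0.12]
  [ -0.13    0.98   -0.04   -0.10   -0.03   -0.08]
  [ -0.12   -0.04    0.97   -0.09   -0.09   -0.04]
  [ -0.07   -0.05   -0.13    0.90   -0.03   -0.11]
  [ -0.09   -0.10   -0.01   -0.13    0.98   -0.09]
  [ -0.04   -0.10   -0.04   -0.04   -0.04    0.89]
Leontief inverse L = M⁻¹:
  [  1.0968    0.1794    0.0683    0.1393    0.0461    0.1890]
  [  0.1783    1.0761    0.0777    0.1577    0.0546    0.1493]
  [  0.1730    0.0972    1.0667    0.1542    0.1137    0.1106]
  [  0.1361    0.1107    0.1741    1.1707    0.0656    0.1875]
  [  0.1470    0.1553    0.0546    0.1942    1.0459    0.1660]
  [  0.0898    0.1453    0.0700    0.0923    0.0633    1.1697]
Total output x = L · d:
  x_0 = 1.0968·30 + 0.1794·89 + 0.0683·24 + 0.1393·36 + 0.0461·39 + 0.1890·43 = 65.4482
  x_1 = 0.1783·30 + 1.0761·89 + 0.0777·24 + 0.1577·36 + 0.0546·39 + 0.1493·43 = 117.2134
  x_2 = 0.1730·30 + 0.0972·89 + 1.0667·24 + 0.1542·36 + 0.1137·39 + 0.1106·43 = 54.1846
  x_3 = 0.1361·30 + 0.1107·89 + 0.1741·24 + 1.1707·36 + 0.0656·39 + 0.1875·43 = 70.8814
  x_4 = 0.1470·30 + 0.1553·89 + 0.0546·24 + 0.1942·36 + 1.0459·39 + 0.1660·43 = 74.4628
  x_5 = 0.0898·30 + 0.1453·89 + 0.0700·24 + 0.0923·36 + 0.0633·39 + 1.1697·43 = 73.3937

54.1846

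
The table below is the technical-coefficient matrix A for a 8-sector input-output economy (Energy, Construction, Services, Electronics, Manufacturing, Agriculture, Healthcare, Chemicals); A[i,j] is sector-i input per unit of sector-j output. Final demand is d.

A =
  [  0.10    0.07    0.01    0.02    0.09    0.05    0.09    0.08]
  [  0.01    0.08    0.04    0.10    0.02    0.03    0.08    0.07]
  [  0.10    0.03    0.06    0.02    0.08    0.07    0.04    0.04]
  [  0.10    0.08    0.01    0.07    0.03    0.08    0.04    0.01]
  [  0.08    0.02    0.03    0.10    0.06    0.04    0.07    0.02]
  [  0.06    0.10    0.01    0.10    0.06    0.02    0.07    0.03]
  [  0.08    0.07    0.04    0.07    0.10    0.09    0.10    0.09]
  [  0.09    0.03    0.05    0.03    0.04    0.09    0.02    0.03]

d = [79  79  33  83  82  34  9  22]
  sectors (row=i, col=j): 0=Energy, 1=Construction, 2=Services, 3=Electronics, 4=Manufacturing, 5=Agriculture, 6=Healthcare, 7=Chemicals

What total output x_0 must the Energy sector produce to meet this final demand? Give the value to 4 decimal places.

Form M = I − A:
  [  0.90   -0.07   -0.01   -0.02   -0.09   -0.05   -0.09   -0.08]
  [ -0.01    0.92   -0.04   -0.10   -0.02   -0.03   -0.08   -0.07]
  [ -0.10   -0.03    0.94   -0.02   -0.08   -0.07   -0.04   -0.04]
  [ -0.10   -0.08   -0.01    0.93   -0.03   -0.08   -0.04   -0.01]
  [ -0.08   -0.02   -0.03   -0.10    0.94   -0.04   -0.07   -0.02]
  [ -0.06   -0.10   -0.01   -0.10   -0.06    0.98   -0.07   -0.03]
  [ -0.08   -0.07   -0.04   -0.07   -0.10   -0.09    0.90   -0.09]
  [ -0.09   -0.03   -0.05   -0.03   -0.04   -0.09   -0.02    0.97]
Leontief inverse L = M⁻¹:
  [  1.1733    0.1287    0.0383    0.0834    0.1500    0.1058    0.1569    0.1294]
  [  0.0703    1.1313    0.0647    0.1534    0.0648    0.0799    0.1309    0.1077]
  [  0.1654    0.0796    1.0836    0.0720    0.1331    0.1158    0.0961    0.0800]
  [  0.1582    0.1346    0.0298    1.1240    0.0765    0.1226    0.0957    0.0498]
  [  0.1446    0.0708    0.0509    0.1518    1.1096    0.0876    0.1242    0.0578]
  [  0.1224    0.1548    0.0336    0.1585    0.1078    1.0694    0.1277    0.0714]
  [  0.1723    0.1443    0.0748    0.1502    0.1728    0.1598    1.1803    0.1473]
  [  0.1453    0.0755    0.0691    0.0750    0.0845    0.1282    0.0678    1.0640]
Total output x = L · d:
  x_0 = 1.1733·79 + 0.1287·79 + 0.0383·33 + 0.0834·83 + 0.1500·82 + 0.1058·34 + 0.1569·9 + 0.1294·22 = 131.1979
  x_1 = 0.0703·79 + 1.1313·79 + 0.0647·33 + 0.1534·83 + 0.0648·82 + 0.0799·34 + 0.1309·9 + 0.1077·22 = 121.3815
  x_2 = 0.1654·79 + 0.0796·79 + 1.0836·33 + 0.0720·83 + 0.1331·82 + 0.1158·34 + 0.0961·9 + 0.0800·22 = 78.5554
  x_3 = 0.1582·79 + 0.1346·79 + 0.0298·33 + 1.1240·83 + 0.0765·82 + 0.1226·34 + 0.0957·9 + 0.0498·22 = 129.8081
  x_4 = 0.1446·79 + 0.0708·79 + 0.0509·33 + 0.1518·83 + 1.1096·82 + 0.0876·34 + 0.1242·9 + 0.0578·22 = 127.6471
  x_5 = 0.1224·79 + 0.1548·79 + 0.0336·33 + 0.1585·83 + 0.1078·82 + 1.0694·34 + 0.1277·9 + 0.0714·22 = 84.0932
  x_6 = 0.1723·79 + 0.1443·79 + 0.0748·33 + 0.1502·83 + 0.1728·82 + 0.1598·34 + 1.1803·9 + 0.1473·22 = 73.4078
  x_7 = 0.1453·79 + 0.0755·79 + 0.0691·33 + 0.0750·83 + 0.0845·82 + 0.1282·34 + 0.0678·9 + 1.0640·22 = 61.2512

131.1979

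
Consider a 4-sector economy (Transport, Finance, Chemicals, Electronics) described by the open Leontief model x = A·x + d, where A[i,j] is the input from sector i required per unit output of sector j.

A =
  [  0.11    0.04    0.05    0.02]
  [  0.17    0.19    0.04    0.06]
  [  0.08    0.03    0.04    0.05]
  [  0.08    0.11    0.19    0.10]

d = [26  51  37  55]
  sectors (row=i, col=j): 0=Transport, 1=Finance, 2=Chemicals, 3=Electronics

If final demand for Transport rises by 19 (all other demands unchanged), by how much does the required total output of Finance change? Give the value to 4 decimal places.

Form M = I − A:
  [  0.89   -0.04   -0.05   -0.02]
  [ -0.17    0.81   -0.04   -0.06]
  [ -0.08   -0.03    0.96   -0.05]
  [ -0.08   -0.11   -0.19    0.90]
Leontief inverse L = M⁻¹:
  [  1.1450    0.0636    0.0689    0.0335]
  [  0.2574    1.2633    0.0848    0.0946]
  [  0.1116    0.0537    1.0626    0.0651]
  [  0.1568    0.1714    0.2408    1.1394]
Total output x = L · d:
  x_0 = 1.1450·26 + 0.0636·51 + 0.0689·37 + 0.0335·55 = 37.4082
  x_1 = 0.2574·26 + 1.2633·51 + 0.0848·37 + 0.0946·55 = 79.4625
  x_2 = 0.1116·26 + 0.0537·51 + 1.0626·37 + 0.0651·55 = 48.5378
  x_3 = 0.1568·26 + 0.1714·51 + 0.2408·37 + 1.1394·55 = 84.3952
Δx_1 = L[1,0] · Δd_0 = 0.2574 · 19 = 4.8911

4.8911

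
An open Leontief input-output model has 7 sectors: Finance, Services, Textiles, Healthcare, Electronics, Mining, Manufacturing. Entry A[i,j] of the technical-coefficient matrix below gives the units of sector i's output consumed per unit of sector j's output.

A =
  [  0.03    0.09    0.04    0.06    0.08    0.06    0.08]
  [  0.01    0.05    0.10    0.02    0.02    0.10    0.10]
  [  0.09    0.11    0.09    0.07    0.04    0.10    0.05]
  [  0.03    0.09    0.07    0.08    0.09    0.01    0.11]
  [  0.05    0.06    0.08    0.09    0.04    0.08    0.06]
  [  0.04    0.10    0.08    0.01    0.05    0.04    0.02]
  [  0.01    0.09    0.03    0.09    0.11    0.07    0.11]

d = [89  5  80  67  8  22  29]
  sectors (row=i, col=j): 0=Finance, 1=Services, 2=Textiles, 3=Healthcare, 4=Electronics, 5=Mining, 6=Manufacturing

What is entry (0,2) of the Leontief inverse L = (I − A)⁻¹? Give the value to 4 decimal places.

L[0,2] = 0.0979

Form M = I − A:
  [  0.97   -0.09   -0.04   -0.06   -0.08   -0.06   -0.08]
  [ -0.01    0.95   -0.10   -0.02   -0.02   -0.10   -0.10]
  [ -0.09   -0.11    0.91   -0.07   -0.04   -0.10   -0.05]
  [ -0.03   -0.09   -0.07    0.92   -0.09   -0.01   -0.11]
  [ -0.05   -0.06   -0.08   -0.09    0.96   -0.08   -0.06]
  [ -0.04   -0.10   -0.08   -0.01   -0.05    0.96   -0.02]
  [ -0.01   -0.09   -0.03   -0.09   -0.11   -0.07    0.89]
Leontief inverse L = M⁻¹:
  [  1.0577    0.1554    0.0979    0.1075    0.1278    0.1146    0.1425]
  [  0.0387    1.1142    0.1528    0.0612    0.0639    0.1515    0.1525]
  [  0.1270    0.1941    1.1628    0.1245    0.0977    0.1678    0.1243]
  [  0.0616    0.1632    0.1333    1.1376    0.1455    0.0721    0.1834]
  [  0.0818    0.1321    0.1407    0.1393    1.0914    0.1350    0.1239]
  [  0.0644    0.1507    0.1276    0.0434    0.0820    1.0867    0.0652]
  [  0.0415    0.1657    0.0967    0.1473    0.1672    0.1317    1.1838]
Total output x = L · d:
  x_0 = 1.0577·89 + 0.1554·5 + 0.0979·80 + 0.1075·67 + 0.1278·8 + 0.1146·22 + 0.1425·29 = 117.6219
  x_1 = 0.0387·89 + 1.1142·5 + 0.1528·80 + 0.0612·67 + 0.0639·8 + 0.1515·22 + 0.1525·29 = 33.6048
  x_2 = 0.1270·89 + 0.1941·5 + 1.1628·80 + 0.1245·67 + 0.0977·8 + 0.1678·22 + 0.1243·29 = 121.7187
  x_3 = 0.0616·89 + 0.1632·5 + 0.1333·80 + 1.1376·67 + 0.1455·8 + 0.0721·22 + 0.1834·29 = 101.2543
  x_4 = 0.0818·89 + 0.1321·5 + 0.1407·80 + 0.1393·67 + 1.0914·8 + 0.1350·22 + 0.1239·29 = 43.8270
  x_5 = 0.0644·89 + 0.1507·5 + 0.1276·80 + 0.0434·67 + 0.0820·8 + 1.0867·22 + 0.0652·29 = 46.0630
  x_6 = 0.0415·89 + 0.1657·5 + 0.0967·80 + 0.1473·67 + 0.1672·8 + 0.1317·22 + 1.1838·29 = 60.6859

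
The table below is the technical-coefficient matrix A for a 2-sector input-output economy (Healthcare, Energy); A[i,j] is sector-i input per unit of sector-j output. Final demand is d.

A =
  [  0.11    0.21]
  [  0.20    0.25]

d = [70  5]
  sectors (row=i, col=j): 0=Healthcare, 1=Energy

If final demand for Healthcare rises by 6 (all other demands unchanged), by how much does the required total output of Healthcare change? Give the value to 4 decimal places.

7.1942

Form M = I − A:
  [  0.89   -0.21]
  [ -0.20    0.75]
Leontief inverse L = M⁻¹:
  [  1.1990    0.3357]
  [  0.3197    1.4229]
Total output x = L · d:
  x_0 = 1.1990·70 + 0.3357·5 = 85.6115
  x_1 = 0.3197·70 + 1.4229·5 = 29.4964
Δx_0 = L[0,0] · Δd_0 = 1.1990 · 6 = 7.1942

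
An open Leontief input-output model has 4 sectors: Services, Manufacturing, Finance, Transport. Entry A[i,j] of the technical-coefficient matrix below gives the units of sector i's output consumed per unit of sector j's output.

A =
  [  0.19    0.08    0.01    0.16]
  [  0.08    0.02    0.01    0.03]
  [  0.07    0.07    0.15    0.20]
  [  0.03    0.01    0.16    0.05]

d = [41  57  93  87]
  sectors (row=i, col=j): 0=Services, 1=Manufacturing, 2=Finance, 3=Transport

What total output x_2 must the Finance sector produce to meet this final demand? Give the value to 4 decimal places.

Form M = I − A:
  [  0.81   -0.08   -0.01   -0.16]
  [ -0.08    0.98   -0.01   -0.03]
  [ -0.07   -0.07    0.85   -0.20]
  [ -0.03   -0.01   -0.16    0.95]
Leontief inverse L = M⁻¹:
  [  1.2589    0.1093    0.0590    0.2279]
  [  0.1060    1.0313    0.0238    0.0554]
  [  0.1271    0.1013    1.2326    0.2841]
  [  0.0623    0.0314    0.2097    1.1083]
Total output x = L · d:
  x_0 = 1.2589·41 + 0.1093·57 + 0.0590·93 + 0.2279·87 = 83.1591
  x_1 = 0.1060·41 + 1.0313·57 + 0.0238·93 + 0.0554·87 = 70.1673
  x_2 = 0.1271·41 + 0.1013·57 + 1.2326·93 + 0.2841·87 = 150.3359
  x_3 = 0.0623·41 + 0.0314·57 + 0.2097·93 + 1.1083·87 = 120.2634

150.3359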